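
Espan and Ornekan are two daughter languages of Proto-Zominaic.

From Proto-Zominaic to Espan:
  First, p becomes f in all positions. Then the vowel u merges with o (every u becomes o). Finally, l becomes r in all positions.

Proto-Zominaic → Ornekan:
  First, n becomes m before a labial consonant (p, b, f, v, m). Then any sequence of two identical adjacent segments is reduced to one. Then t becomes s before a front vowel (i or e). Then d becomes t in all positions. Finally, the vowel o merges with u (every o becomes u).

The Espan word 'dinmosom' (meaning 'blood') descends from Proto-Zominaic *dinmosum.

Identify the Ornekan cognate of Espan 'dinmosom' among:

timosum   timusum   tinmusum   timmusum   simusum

Ornekan: *dinmosum
  dinmosum → dimmosum   [nasal place assimilation]
  dimmosum → dimosum   [degemination]
  dimosum (rule 3 does not apply)
  dimosum → timosum   [unconditioned shift]
  timosum → timusum   [vowel merger]
  giving Ornekan timusum.

timusum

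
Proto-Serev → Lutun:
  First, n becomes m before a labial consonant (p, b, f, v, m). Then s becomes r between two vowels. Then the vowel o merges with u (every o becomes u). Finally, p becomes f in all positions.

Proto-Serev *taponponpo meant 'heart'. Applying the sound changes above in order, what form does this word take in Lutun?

Lutun: *taponponpo
  taponponpo → tapompompo   [nasal place assimilation]
  tapompompo (rule 2 does not apply)
  tapompompo → tapumpumpu   [vowel merger]
  tapumpumpu → tafumfumfu   [unconditioned shift]
  giving Lutun tafumfumfu.

tafumfumfu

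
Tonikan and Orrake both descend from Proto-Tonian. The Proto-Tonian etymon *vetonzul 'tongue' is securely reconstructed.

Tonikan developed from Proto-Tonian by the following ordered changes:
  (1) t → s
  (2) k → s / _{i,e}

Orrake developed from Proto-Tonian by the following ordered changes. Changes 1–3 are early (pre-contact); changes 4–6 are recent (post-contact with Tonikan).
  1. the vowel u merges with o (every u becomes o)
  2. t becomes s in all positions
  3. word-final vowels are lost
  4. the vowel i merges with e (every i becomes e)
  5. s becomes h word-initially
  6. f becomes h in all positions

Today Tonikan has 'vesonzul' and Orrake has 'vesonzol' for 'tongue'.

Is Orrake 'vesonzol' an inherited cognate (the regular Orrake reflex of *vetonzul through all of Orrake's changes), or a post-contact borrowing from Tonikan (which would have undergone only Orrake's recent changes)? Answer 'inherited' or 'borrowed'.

inherited

If inherited, *vetonzul would pass through all of Orrake's changes:
Orrake: *vetonzul > vetonzol > vesonzol  (by vowel merger, unconditioned shift)
If borrowed from Tonikan 'vesonzul' after the early changes, it would undergo only the recent ones:
  rule 4 (vowel merger): no change (vesonzul)
  rule 5 (debuccalisation): no change (vesonzul)
  rule 6 (unconditioned shift): no change (vesonzul)
  ⇒ as a loan: vesonzul
Orrake 'vesonzol' matches the inherited outcome exactly, so it is an inherited cognate, not a loan.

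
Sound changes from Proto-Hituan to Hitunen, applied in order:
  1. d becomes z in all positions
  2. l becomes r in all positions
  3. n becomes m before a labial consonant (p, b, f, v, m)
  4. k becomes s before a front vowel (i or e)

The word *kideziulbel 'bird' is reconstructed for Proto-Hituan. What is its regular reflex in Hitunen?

Hitunen: *kideziulbel
  kideziulbel → kizeziulbel   [unconditioned shift]
  kizeziulbel → kizeziurber   [unconditioned shift]
  kizeziurber (rule 3 does not apply)
  kizeziurber → sizeziurber   [palatalisation]
  giving Hitunen sizeziurber.

sizeziurber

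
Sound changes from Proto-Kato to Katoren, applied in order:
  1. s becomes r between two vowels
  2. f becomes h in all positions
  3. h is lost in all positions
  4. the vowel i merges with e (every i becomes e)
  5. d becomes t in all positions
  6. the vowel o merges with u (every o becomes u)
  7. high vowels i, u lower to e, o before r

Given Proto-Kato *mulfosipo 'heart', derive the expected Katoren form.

Katoren: *mulfosipo
  mulfosipo → mulforipo   [rhotacism]
  mulforipo → mulhoripo   [unconditioned shift]
  mulhoripo → muloripo   [h-loss]
  muloripo → mulorepo   [vowel merger]
  mulorepo (rule 5 does not apply)
  mulorepo → mulurepu   [vowel merger]
  mulurepu → mulorepu   [pre-rhotic lowering]
  giving Katoren mulorepu.

mulorepu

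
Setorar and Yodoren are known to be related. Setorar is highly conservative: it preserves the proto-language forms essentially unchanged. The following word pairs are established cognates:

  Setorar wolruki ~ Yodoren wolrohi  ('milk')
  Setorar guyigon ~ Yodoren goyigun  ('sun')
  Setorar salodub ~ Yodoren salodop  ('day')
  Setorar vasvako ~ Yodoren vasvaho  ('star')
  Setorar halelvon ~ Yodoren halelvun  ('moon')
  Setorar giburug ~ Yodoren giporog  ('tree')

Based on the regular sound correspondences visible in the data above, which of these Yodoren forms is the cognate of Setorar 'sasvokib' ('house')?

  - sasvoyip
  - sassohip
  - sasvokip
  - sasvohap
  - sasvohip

sasvohip

wolruki ~ wolrohi — Setorar k corresponds to Yodoren h between vowels (before a front vowel).
salodub ~ salodop — Setorar b corresponds to Yodoren p word-finally.
Applying these to Setorar 'sasvokib':
  sasvokib → sasvohib   (k→h between vowels (before a front vowel))
  sasvohib → sasvohip   (b→p word-finally)
So the Yodoren cognate is 'sasvohip'.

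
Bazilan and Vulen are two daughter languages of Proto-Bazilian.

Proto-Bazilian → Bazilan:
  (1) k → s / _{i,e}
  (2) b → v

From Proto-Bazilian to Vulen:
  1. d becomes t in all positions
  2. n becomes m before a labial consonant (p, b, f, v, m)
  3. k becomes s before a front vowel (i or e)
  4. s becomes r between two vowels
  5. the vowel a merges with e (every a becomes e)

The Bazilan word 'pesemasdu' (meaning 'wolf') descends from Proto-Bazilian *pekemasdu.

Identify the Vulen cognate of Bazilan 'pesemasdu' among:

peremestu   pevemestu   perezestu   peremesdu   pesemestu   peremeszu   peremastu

Vulen: start from *pekemasdu.
  rule 1 (unconditioned shift): pekemasdu → pekemastu
  rule 2: no change — pekemastu
  rule 3 (palatalisation): pekemastu → pesemastu
  rule 4 (rhotacism): pesemastu → peremastu
  rule 5 (vowel merger): peremastu → peremestu
  ⇒ Vulen peremestu
The other candidates each miss or misapply at least one Vulen change.

peremestu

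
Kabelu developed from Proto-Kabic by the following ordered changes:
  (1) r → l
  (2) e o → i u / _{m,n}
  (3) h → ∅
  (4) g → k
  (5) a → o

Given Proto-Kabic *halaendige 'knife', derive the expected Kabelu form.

oloindike

Kabelu: *halaendige
  halaendige (rule 1 does not apply)
  halaendige → halaindige   [pre-nasal raising]
  halaindige → alaindige   [h-loss]
  alaindige → alaindike   [unconditioned shift]
  alaindike → oloindike   [vowel merger]
  giving Kabelu oloindike.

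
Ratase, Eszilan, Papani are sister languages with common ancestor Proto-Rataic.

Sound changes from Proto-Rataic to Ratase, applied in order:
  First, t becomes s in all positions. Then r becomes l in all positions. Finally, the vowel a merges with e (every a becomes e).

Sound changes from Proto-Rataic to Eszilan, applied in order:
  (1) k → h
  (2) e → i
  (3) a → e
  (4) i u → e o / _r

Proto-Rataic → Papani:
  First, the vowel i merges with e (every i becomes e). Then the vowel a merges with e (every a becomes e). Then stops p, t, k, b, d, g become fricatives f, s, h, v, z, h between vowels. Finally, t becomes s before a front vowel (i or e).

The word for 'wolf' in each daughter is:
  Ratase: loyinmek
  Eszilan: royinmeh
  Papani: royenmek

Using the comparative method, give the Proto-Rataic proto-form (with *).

*royinmak

Position 7: Ratase has e, Eszilan has e, Papani has e. Taking the neighbouring segments as reconstructed: Ratase e could go back to *a or *e; Eszilan e can only go back to *a; Papani e could go back to *a or *e or *i — the one source consistent with every daughter is *a.
Position 1: Ratase has l, Eszilan has r, Papani has r. Eszilan preserves r here (none of its changes turn any other segment into r), so the proto-segment is *r.
Position 8: Ratase has k, Eszilan has h, Papani has k. Ratase preserves k here (none of its changes turn any other segment into k), so the proto-segment is *k.
Continuing position by position gives *royinmak; check it forward:
Ratase: *royinmak > loyinmak > loyinmek  (by unconditioned shift, vowel merger)
Eszilan: *royinmak
  royinmak → royinmah   [unconditioned shift]
  royinmah (rule 2 does not apply)
  royinmah → royinmeh   [vowel merger]
  royinmeh (rule 4 does not apply)
  giving Eszilan royinmeh.
Papani: *royinmak
  royinmak → royenmak   [vowel merger]
  royenmak → royenmek   [vowel merger]
  royenmek (rule 3 does not apply)
  royenmek (rule 4 does not apply)
  giving Papani royenmek.
No other proto-form is consistent with every reflex, so the reconstruction is *royinmak.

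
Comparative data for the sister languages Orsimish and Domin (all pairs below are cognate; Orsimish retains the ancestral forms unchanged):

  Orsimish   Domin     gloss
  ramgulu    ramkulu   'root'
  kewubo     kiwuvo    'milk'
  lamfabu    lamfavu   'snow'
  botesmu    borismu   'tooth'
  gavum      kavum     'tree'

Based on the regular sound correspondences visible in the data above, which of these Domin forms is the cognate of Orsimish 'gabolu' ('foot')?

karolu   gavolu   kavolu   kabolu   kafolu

gavum ~ kavum — Orsimish g corresponds to Domin k word-initially before a back vowel.
kewubo ~ kiwuvo — Orsimish b corresponds to Domin v between vowels (before a back vowel).
Applying these to Orsimish 'gabolu':
  gabolu → kabolu   (g→k word-initially before a back vowel)
  kabolu → kavolu   (b→v between vowels (before a back vowel))
So the Domin cognate is 'kavolu'.

kavolu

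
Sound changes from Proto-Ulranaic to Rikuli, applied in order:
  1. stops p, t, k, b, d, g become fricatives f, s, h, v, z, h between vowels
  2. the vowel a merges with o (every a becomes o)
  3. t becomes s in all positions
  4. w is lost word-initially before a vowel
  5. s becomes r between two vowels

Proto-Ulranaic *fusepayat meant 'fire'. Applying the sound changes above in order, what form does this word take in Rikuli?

Rikuli: *fusepayat > fusefayat > fusefoyot > fusefoyos > furefoyos  (by intervocalic lenition, vowel merger, unconditioned shift, rhotacism)

furefoyos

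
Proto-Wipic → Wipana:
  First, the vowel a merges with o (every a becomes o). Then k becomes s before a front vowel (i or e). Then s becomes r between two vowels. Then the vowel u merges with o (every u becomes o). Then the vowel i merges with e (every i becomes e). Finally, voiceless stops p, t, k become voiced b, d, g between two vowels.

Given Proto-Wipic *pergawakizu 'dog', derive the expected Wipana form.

Wipana: start from *pergawakizu.
  rule 1 (vowel merger): pergawakizu → pergowokizu
  rule 2 (palatalisation): pergowokizu → pergowosizu
  rule 3 (rhotacism): pergowosizu → pergoworizu
  rule 4 (vowel merger): pergoworizu → pergoworizo
  rule 5 (vowel merger): pergoworizo → pergoworezo
  rule 6: no change — pergoworezo
  ⇒ Wipana pergoworezo

pergoworezo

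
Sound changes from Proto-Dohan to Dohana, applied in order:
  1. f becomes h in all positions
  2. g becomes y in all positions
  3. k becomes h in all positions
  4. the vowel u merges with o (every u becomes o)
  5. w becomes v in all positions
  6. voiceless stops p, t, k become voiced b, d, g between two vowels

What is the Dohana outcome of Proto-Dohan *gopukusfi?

Dohana: *gopukusfi
  gopukusfi → gopukushi   [unconditioned shift]
  gopukushi → yopukushi   [unconditioned shift]
  yopukushi → yopuhushi   [unconditioned shift]
  yopuhushi → yopohoshi   [vowel merger]
  yopohoshi (rule 5 does not apply)
  yopohoshi → yobohoshi   [intervocalic voicing]
  giving Dohana yobohoshi.

yobohoshi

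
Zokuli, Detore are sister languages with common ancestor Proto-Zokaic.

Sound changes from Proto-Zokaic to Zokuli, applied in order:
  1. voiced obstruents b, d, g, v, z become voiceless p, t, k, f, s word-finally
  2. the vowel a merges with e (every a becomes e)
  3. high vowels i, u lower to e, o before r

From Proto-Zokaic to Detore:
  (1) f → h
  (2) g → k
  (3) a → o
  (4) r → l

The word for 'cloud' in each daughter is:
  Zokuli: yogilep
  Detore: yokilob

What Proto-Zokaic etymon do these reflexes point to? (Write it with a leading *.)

*yogilab

Position 7: Zokuli has p, Detore has b. Detore preserves b here (none of its changes turn any other segment into b), so the proto-segment is *b.
Position 6: Zokuli has e, Detore has o. Taking the neighbouring segments as reconstructed: Zokuli e could go back to *a or *e; Detore o could go back to *a or *o — the one source consistent with every daughter is *a.
Position 3: Zokuli has g, Detore has k. Zokuli preserves g here (none of its changes turn any other segment into g), so the proto-segment is *g.
This points to *yogilab. Verify forward in each daughter:
Zokuli: start from *yogilab.
  rule 1 (final devoicing): yogilab → yogilap
  rule 2 (vowel merger): yogilap → yogilep
  rule 3: no change — yogilep
  ⇒ Zokuli yogilep
Detore: *yogilab > yokilab > yokilob  (by unconditioned shift, vowel merger)
No other proto-form is consistent with every reflex, so the reconstruction is *yogilab.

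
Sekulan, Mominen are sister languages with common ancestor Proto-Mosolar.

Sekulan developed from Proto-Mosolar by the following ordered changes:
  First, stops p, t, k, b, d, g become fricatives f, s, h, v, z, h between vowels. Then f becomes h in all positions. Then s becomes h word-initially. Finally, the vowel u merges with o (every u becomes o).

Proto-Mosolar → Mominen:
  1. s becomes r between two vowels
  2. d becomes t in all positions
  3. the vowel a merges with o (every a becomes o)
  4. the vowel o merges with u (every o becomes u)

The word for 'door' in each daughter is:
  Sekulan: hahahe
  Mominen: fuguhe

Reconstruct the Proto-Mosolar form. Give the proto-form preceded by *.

Position 4: Sekulan has a, Mominen has u. Sekulan preserves a here (none of its changes turn any other segment into a), so the proto-segment is *a.
Position 2: Sekulan has a, Mominen has u. Sekulan preserves a here (none of its changes turn any other segment into a), so the proto-segment is *a.
Verify the candidate proto-form against each daughter:
Sekulan: *fagahe
  fagahe → fahahe   [intervocalic lenition]
  fahahe → hahahe   [unconditioned shift]
  hahahe (rule 3 does not apply)
  hahahe (rule 4 does not apply)
  giving Sekulan hahahe.
Mominen: *fagahe > fogohe > fuguhe  (by vowel merger, vowel merger)
Only *fagahe yields all of Sekulan hahahe, Mominen fuguhe.

*fagahe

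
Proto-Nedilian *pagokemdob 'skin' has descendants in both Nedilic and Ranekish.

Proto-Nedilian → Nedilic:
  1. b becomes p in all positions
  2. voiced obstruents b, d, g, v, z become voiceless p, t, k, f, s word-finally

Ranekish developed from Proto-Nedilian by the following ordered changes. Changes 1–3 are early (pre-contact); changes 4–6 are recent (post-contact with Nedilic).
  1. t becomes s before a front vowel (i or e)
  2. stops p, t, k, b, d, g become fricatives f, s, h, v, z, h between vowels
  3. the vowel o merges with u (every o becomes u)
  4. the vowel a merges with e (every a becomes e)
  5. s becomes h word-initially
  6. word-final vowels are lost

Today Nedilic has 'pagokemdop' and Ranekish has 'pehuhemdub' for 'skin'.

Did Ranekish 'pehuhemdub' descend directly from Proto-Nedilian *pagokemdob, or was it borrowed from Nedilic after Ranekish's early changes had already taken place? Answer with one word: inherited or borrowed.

inherited

If inherited, *pagokemdob would pass through all of Ranekish's changes:
Ranekish: start from *pagokemdob.
  rule 1: no change — pagokemdob
  rule 2 (intervocalic lenition): pagokemdob → pahohemdob
  rule 3 (vowel merger): pahohemdob → pahuhemdub
  rule 4 (vowel merger): pahuhemdub → pehuhemdub
  rule 5: no change — pehuhemdub
  rule 6: no change — pehuhemdub
  ⇒ Ranekish pehuhemdub
If borrowed from Nedilic 'pagokemdop' after the early changes, it would undergo only the recent ones:
  rule 4 (vowel merger): pagokemdop → pegokemdop
  rule 5 (debuccalisation): no change (pegokemdop)
  rule 6 (apocope): no change (pegokemdop)
  ⇒ as a loan: pegokemdop
Ranekish 'pehuhemdub' matches the inherited outcome exactly, so it is an inherited cognate, not a loan.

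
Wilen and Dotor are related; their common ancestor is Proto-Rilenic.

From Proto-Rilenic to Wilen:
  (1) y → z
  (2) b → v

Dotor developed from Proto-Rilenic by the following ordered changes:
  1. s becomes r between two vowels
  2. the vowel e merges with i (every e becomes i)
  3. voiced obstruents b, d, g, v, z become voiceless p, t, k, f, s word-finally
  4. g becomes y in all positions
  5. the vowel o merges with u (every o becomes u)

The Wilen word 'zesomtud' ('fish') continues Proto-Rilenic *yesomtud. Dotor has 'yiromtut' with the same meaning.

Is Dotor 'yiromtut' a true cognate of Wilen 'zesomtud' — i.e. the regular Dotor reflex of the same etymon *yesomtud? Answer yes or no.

no

Derive the expected Dotor reflex of *yesomtud:
Dotor: start from *yesomtud.
  rule 1 (rhotacism): yesomtud → yeromtud
  rule 2 (vowel merger): yeromtud → yiromtud
  rule 3 (final devoicing): yiromtud → yiromtut
  rule 4: no change — yiromtut
  rule 5 (vowel merger): yiromtut → yirumtut
  ⇒ Dotor yirumtut
The regular Dotor reflex would be 'yirumtut', but the attested form is 'yiromtut'. The correspondence is irregular, so they are not cognates (the Dotor form has a different source).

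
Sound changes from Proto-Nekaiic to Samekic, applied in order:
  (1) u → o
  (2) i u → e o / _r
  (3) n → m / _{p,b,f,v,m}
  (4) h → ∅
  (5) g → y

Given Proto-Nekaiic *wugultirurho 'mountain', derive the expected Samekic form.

Samekic: *wugultirurho
  wugultirurho → wogoltirorho   [vowel merger]
  wogoltirorho → wogolterorho   [pre-rhotic lowering]
  wogolterorho (rule 3 does not apply)
  wogolterorho → wogolteroro   [h-loss]
  wogolteroro → woyolteroro   [unconditioned shift]
  giving Samekic woyolteroro.

woyolteroro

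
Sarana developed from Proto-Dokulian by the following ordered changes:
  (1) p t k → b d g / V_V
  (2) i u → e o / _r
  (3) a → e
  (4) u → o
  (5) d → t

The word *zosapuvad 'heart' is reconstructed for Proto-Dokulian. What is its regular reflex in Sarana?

Sarana: start from *zosapuvad.
  rule 1 (intervocalic voicing): zosapuvad → zosabuvad
  rule 2: no change — zosabuvad
  rule 3 (vowel merger): zosabuvad → zosebuved
  rule 4 (vowel merger): zosebuved → zoseboved
  rule 5 (unconditioned shift): zoseboved → zosebovet
  ⇒ Sarana zosebovet

zosebovet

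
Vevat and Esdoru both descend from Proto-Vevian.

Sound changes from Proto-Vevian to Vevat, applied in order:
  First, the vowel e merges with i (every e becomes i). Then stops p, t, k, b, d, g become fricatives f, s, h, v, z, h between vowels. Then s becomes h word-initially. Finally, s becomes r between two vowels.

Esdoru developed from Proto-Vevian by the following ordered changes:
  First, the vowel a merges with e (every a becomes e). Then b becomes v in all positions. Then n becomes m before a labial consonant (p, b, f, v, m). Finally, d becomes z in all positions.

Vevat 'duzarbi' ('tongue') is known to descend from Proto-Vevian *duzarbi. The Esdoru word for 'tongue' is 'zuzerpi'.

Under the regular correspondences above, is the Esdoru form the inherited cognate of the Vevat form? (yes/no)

Derive the expected Esdoru reflex of *duzarbi:
Esdoru: start from *duzarbi.
  rule 1 (vowel merger): duzarbi → duzerbi
  rule 2 (unconditioned shift): duzerbi → duzervi
  rule 3: no change — duzervi
  rule 4 (unconditioned shift): duzervi → zuzervi
  ⇒ Esdoru zuzervi
The regular Esdoru reflex would be 'zuzervi', but the attested form is 'zuzerpi'. The correspondence is irregular, so they are not cognates (the Esdoru form has a different source).

no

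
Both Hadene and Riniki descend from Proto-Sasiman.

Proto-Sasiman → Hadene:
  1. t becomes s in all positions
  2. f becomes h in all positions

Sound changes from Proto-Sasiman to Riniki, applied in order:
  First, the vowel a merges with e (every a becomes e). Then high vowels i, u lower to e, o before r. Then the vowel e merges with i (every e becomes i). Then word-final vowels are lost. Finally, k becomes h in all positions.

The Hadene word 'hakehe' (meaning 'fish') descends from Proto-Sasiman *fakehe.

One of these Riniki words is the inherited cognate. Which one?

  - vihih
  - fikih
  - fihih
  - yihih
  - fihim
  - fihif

Riniki: *fakehe
  fakehe → fekehe   [vowel merger]
  fekehe (rule 2 does not apply)
  fekehe → fikihi   [vowel merger]
  fikihi → fikih   [apocope]
  fikih → fihih   [unconditioned shift]
  giving Riniki fihih.
Among the options, 'fihih' alone shows every Riniki change applied in order.

fihih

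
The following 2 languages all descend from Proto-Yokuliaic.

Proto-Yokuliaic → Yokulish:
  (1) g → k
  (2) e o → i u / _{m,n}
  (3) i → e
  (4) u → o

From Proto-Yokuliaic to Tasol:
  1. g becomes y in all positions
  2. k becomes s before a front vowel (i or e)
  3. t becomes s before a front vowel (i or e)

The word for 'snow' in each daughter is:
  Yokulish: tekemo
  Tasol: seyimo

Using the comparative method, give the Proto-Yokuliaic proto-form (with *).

*tegimo

Position 4: Yokulish has e, Tasol has i. Tasol preserves i here (none of its changes turn any other segment into i), so the proto-segment is *i.
Position 3: Yokulish has k, Tasol has y. Taking the neighbouring segments as reconstructed: Yokulish k could go back to *k or *g; Tasol y could go back to *g or *y — the one source consistent with every daughter is *g.
Position 1: Yokulish has t, Tasol has s. Yokulish preserves t here (none of its changes turn any other segment into t), so the proto-segment is *t.
This points to *tegimo. Verify forward in each daughter:
Yokulish: *tegimo > tekimo > tekemo  (by unconditioned shift, vowel merger)
Tasol: *tegimo > teyimo > seyimo  (by unconditioned shift, palatalisation)
Only *tegimo yields all of Yokulish tekemo, Tasol seyimo.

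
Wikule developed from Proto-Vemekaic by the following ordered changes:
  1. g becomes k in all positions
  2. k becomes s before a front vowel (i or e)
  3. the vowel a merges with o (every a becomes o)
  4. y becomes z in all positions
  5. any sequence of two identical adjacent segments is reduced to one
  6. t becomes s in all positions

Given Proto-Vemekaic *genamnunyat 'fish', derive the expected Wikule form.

senomnunzos

Wikule: start from *genamnunyat.
  rule 1 (unconditioned shift): genamnunyat → kenamnunyat
  rule 2 (palatalisation): kenamnunyat → senamnunyat
  rule 3 (vowel merger): senamnunyat → senomnunyot
  rule 4 (unconditioned shift): senomnunyot → senomnunzot
  rule 5: no change — senomnunzot
  rule 6 (unconditioned shift): senomnunzot → senomnunzos
  ⇒ Wikule senomnunzos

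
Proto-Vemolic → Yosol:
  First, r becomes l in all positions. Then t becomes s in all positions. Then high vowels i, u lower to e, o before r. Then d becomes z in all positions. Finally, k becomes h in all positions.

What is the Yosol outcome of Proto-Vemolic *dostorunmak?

zossolunmah

Yosol: *dostorunmak
  dostorunmak → dostolunmak   [unconditioned shift]
  dostolunmak → dossolunmak   [unconditioned shift]
  dossolunmak (rule 3 does not apply)
  dossolunmak → zossolunmak   [unconditioned shift]
  zossolunmak → zossolunmah   [unconditioned shift]
  giving Yosol zossolunmah.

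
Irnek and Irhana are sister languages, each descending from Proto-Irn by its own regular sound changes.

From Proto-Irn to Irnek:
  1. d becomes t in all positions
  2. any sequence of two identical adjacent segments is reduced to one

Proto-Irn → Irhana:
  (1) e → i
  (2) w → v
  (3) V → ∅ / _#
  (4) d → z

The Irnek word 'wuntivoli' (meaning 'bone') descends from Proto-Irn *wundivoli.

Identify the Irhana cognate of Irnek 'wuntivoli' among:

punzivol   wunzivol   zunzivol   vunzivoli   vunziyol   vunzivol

Irhana: start from *wundivoli.
  rule 1: no change — wundivoli
  rule 2 (unconditioned shift): wundivoli → vundivoli
  rule 3 (apocope): vundivoli → vundivol
  rule 4 (unconditioned shift): vundivol → vunzivol
  ⇒ Irhana vunzivol
Only 'vunzivol' matches the regular Irhana development of *wundivoli.

vunzivol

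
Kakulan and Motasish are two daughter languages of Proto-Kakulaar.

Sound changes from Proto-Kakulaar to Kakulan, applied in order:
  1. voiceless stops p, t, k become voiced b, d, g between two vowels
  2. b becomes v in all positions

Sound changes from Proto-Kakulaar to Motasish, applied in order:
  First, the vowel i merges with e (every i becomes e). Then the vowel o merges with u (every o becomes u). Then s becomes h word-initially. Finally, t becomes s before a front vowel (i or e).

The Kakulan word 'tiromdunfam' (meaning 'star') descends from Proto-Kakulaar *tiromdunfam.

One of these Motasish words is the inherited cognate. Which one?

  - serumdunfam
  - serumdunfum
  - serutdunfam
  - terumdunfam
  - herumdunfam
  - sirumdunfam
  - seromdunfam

Motasish: start from *tiromdunfam.
  rule 1 (vowel merger): tiromdunfam → teromdunfam
  rule 2 (vowel merger): teromdunfam → terumdunfam
  rule 3: no change — terumdunfam
  rule 4 (palatalisation): terumdunfam → serumdunfam
  ⇒ Motasish serumdunfam
Only 'serumdunfam' matches the regular Motasish development of *tiromdunfam.

serumdunfam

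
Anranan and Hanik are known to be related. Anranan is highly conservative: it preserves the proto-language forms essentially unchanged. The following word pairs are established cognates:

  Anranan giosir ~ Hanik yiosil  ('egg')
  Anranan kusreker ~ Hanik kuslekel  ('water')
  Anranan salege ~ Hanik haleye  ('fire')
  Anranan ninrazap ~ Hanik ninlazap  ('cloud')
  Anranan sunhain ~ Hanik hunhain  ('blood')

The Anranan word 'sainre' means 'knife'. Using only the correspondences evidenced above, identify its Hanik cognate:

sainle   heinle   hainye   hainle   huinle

salege ~ haleye — Anranan s corresponds to Hanik h word-initially before a back vowel.
kusreker ~ kuslekel — Anranan r corresponds to Hanik l after a consonant, before a front vowel.
Applying these to Anranan 'sainre':
  sainre → hainre   (s→h word-initially before a back vowel)
  hainre → hainle   (r→l after a consonant, before a front vowel)
So the Hanik cognate is 'hainle'.

hainle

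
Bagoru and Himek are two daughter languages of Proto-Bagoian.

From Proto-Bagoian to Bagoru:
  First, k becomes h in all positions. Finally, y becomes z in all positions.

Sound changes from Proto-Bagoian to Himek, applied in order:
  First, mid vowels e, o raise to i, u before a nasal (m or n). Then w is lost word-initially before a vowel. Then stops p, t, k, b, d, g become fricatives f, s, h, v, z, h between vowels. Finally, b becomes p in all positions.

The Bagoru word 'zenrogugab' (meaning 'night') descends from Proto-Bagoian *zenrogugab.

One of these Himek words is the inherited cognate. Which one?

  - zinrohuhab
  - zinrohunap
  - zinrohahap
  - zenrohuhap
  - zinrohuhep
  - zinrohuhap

zinrohuhap

Himek: *zenrogugab > zinrogugab > zinrohuhab > zinrohuhap  (by pre-nasal raising, intervocalic lenition, unconditioned shift)
The other candidates each miss or misapply at least one Himek change.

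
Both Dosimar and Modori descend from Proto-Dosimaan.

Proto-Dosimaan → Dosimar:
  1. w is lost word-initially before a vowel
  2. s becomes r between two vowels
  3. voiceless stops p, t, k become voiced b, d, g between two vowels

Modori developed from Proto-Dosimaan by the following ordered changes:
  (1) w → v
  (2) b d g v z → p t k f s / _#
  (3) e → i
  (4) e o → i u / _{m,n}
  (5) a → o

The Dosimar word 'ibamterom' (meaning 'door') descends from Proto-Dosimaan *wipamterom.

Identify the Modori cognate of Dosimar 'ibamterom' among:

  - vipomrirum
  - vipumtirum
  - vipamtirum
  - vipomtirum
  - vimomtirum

vipomtirum

Modori: *wipamterom
  wipamterom → vipamterom   [unconditioned shift]
  vipamterom (rule 2 does not apply)
  vipamterom → vipamtirom   [vowel merger]
  vipamtirom → vipamtirum   [pre-nasal raising]
  vipamtirum → vipomtirum   [vowel merger]
  giving Modori vipomtirum.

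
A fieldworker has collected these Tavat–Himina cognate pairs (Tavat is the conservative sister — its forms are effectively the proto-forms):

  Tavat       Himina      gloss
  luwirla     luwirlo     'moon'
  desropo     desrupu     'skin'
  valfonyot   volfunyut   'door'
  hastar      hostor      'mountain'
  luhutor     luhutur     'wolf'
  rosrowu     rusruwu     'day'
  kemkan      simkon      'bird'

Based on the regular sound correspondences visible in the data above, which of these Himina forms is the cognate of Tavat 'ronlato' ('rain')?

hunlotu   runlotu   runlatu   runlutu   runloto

runlotu

valfonyot ~ volfunyut — Tavat o corresponds to Himina u after a consonant, before a nasal.
valfonyot ~ volfunyut, hastar ~ hostor — Tavat a corresponds to Himina o after a consonant, before a consonant other than r, m, n, p, b, f, v.
desropo ~ desrupu — Tavat o corresponds to Himina u word-finally.
Applying these to Tavat 'ronlato':
  ronlato → runlato   (o→u after a consonant, before a nasal)
  runlato → runloto   (a→o after a consonant, before a consonant other than r, m, n, p, b, f, v)
  runloto → runlotu   (o→u word-finally)
So the Himina cognate is 'runlotu'.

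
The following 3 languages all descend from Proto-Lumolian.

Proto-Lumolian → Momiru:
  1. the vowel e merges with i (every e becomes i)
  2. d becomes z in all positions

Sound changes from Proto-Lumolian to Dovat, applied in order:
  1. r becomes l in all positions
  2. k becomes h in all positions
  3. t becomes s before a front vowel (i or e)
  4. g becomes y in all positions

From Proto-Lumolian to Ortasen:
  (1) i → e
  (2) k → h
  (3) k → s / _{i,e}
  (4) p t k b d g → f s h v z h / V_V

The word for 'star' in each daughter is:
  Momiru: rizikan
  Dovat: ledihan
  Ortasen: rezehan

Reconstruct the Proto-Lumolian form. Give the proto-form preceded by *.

*redikan

Position 5: Momiru has k, Dovat has h, Ortasen has h. Momiru preserves k here (none of its changes turn any other segment into k), so the proto-segment is *k.
Position 4: Momiru has i, Dovat has i, Ortasen has e. Dovat preserves i here (none of its changes turn any other segment into i), so the proto-segment is *i.
Position 1: Momiru has r, Dovat has l, Ortasen has r. Momiru preserves r here (none of its changes turn any other segment into r), so the proto-segment is *r.
Continuing position by position gives *redikan; check it forward:
Momiru: start from *redikan.
  rule 1 (vowel merger): redikan → ridikan
  rule 2 (unconditioned shift): ridikan → rizikan
  ⇒ Momiru rizikan
Dovat: *redikan > ledikan > ledihan  (by unconditioned shift, unconditioned shift)
Ortasen: *redikan
  redikan → redekan   [vowel merger]
  redekan → redehan   [unconditioned shift]
  redehan (rule 3 does not apply)
  redehan → rezehan   [intervocalic lenition]
  giving Ortasen rezehan.
*redikan is the unique common source.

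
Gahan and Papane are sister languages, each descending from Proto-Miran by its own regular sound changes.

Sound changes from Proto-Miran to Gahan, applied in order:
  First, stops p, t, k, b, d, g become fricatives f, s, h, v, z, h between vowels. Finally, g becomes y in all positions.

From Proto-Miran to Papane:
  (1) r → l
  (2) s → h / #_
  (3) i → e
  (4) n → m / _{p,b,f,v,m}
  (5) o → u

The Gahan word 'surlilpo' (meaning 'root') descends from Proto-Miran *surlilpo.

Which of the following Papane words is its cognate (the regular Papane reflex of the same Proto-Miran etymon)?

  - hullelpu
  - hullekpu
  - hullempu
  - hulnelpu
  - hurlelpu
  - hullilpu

Papane: *surlilpo > sullilpo > hullilpo > hullelpo > hullelpu  (by unconditioned shift, debuccalisation, vowel merger, vowel merger)

hullelpu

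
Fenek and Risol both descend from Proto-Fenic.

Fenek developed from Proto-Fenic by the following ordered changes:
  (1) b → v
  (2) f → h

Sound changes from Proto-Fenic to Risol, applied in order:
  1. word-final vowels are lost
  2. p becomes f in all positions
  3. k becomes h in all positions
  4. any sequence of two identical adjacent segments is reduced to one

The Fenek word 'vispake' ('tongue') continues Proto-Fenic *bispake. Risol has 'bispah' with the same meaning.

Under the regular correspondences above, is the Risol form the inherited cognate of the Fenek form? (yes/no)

no

Derive the expected Risol reflex of *bispake:
Risol: *bispake
  bispake → bispak   [apocope]
  bispak → bisfak   [unconditioned shift]
  bisfak → bisfah   [unconditioned shift]
  bisfah (rule 4 does not apply)
  giving Risol bisfah.
The regular Risol reflex would be 'bisfah', but the attested form is 'bispah'. The correspondence is irregular, so they are not cognates (the Risol form has a different source).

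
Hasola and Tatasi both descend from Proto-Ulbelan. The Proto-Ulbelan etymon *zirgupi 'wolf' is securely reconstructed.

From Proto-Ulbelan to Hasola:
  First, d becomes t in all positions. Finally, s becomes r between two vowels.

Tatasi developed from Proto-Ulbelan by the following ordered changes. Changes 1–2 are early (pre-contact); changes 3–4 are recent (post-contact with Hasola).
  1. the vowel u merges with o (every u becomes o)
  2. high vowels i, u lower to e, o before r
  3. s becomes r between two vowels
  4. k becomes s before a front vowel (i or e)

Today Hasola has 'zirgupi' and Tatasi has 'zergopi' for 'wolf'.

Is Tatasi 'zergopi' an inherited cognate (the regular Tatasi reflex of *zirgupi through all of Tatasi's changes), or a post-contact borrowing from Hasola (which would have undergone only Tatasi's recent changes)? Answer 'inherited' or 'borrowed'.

If inherited, *zirgupi would pass through all of Tatasi's changes:
Tatasi: *zirgupi
  zirgupi → zirgopi   [vowel merger]
  zirgopi → zergopi   [pre-rhotic lowering]
  zergopi (rule 3 does not apply)
  zergopi (rule 4 does not apply)
  giving Tatasi zergopi.
If borrowed from Hasola 'zirgupi' after the early changes, it would undergo only the recent ones:
  rule 3 (rhotacism): no change (zirgupi)
  rule 4 (palatalisation): no change (zirgupi)
  ⇒ as a loan: zirgupi
Tatasi 'zergopi' matches the inherited outcome exactly, so it is an inherited cognate, not a loan.

inherited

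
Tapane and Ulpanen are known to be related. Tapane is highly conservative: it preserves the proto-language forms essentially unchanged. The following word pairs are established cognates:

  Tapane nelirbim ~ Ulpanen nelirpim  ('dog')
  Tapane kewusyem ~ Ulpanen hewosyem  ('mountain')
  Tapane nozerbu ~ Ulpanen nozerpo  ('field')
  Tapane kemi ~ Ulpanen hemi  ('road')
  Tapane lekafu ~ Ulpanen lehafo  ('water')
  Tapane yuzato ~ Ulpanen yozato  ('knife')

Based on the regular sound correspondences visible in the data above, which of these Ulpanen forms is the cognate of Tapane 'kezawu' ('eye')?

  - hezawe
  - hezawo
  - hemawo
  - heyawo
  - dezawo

hezawo

kewusyem ~ hewosyem, kemi ~ hemi — Tapane k corresponds to Ulpanen h word-initially before a front vowel.
nozerbu ~ nozerpo, lekafu ~ lehafo — Tapane u corresponds to Ulpanen o word-finally.
Applying these to Tapane 'kezawu':
  kezawu → hezawu   (k→h word-initially before a front vowel)
  hezawu → hezawo   (u→o word-finally)
So the Ulpanen cognate is 'hezawo'.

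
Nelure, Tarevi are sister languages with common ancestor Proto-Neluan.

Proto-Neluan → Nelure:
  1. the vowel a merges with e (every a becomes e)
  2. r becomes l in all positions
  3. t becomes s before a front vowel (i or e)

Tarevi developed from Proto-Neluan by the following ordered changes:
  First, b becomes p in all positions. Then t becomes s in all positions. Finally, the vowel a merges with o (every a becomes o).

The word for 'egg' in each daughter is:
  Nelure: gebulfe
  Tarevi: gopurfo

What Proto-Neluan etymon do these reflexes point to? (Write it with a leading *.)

*gaburfa

Position 2: Nelure has e, Tarevi has o. Taking the neighbouring segments as reconstructed: Nelure e could go back to *a or *e; Tarevi o could go back to *a or *o — the one source consistent with every daughter is *a.
Position 7: Nelure has e, Tarevi has o. Taking the neighbouring segments as reconstructed: Nelure e could go back to *a or *e; Tarevi o could go back to *a or *o — the one source consistent with every daughter is *a.
This points to *gaburfa. Verify forward in each daughter:
Nelure: start from *gaburfa.
  rule 1 (vowel merger): gaburfa → geburfe
  rule 2 (unconditioned shift): geburfe → gebulfe
  rule 3: no change — gebulfe
  ⇒ Nelure gebulfe
Tarevi: start from *gaburfa.
  rule 1 (unconditioned shift): gaburfa → gapurfa
  rule 2: no change — gapurfa
  rule 3 (vowel merger): gapurfa → gopurfo
  ⇒ Tarevi gopurfo
*gaburfa is the unique common source.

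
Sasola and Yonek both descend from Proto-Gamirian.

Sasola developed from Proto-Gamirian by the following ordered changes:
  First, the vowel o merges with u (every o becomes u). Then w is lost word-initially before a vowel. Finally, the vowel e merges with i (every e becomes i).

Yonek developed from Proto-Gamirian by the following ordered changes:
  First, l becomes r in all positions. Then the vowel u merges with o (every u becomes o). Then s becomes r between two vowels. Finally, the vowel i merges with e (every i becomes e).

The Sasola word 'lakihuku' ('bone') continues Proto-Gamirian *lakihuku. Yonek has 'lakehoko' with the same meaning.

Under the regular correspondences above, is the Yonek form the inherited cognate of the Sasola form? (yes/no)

no

Derive the expected Yonek reflex of *lakihuku:
Yonek: start from *lakihuku.
  rule 1 (unconditioned shift): lakihuku → rakihuku
  rule 2 (vowel merger): rakihuku → rakihoko
  rule 3: no change — rakihoko
  rule 4 (vowel merger): rakihoko → rakehoko
  ⇒ Yonek rakehoko
The regular Yonek reflex would be 'rakehoko', but the attested form is 'lakehoko'. The correspondence is irregular, so they are not cognates (the Yonek form has a different source).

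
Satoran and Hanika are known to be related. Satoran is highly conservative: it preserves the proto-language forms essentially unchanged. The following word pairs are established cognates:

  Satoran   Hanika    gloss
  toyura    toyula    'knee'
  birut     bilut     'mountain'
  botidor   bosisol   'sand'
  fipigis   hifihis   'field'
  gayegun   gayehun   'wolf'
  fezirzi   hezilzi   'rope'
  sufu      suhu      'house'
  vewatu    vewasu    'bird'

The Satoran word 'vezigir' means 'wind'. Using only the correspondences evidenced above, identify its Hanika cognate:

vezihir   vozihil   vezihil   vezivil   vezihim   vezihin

vezihil

fipigis ~ hifihis — Satoran g corresponds to Hanika h between vowels (before a front vowel).
botidor ~ bosisol — Satoran r corresponds to Hanika l word-finally.
Applying these to Satoran 'vezigir':
  vezigir → vezihir   (g→h between vowels (before a front vowel))
  vezihir → vezihil   (r→l word-finally)
So the Hanika cognate is 'vezihil'.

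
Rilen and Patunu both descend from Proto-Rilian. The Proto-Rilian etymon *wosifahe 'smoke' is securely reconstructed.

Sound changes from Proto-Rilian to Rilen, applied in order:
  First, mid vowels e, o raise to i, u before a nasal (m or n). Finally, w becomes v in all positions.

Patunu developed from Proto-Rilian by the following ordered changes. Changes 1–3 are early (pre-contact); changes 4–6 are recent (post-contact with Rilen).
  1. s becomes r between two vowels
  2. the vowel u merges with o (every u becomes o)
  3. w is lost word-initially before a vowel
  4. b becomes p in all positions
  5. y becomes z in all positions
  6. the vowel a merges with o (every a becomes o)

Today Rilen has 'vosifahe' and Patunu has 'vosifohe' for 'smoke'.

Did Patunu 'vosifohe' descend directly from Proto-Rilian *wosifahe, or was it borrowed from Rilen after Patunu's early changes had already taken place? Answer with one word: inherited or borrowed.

borrowed

If inherited, *wosifahe would pass through all of Patunu's changes:
Patunu: start from *wosifahe.
  rule 1 (rhotacism): wosifahe → worifahe
  rule 2: no change — worifahe
  rule 3 (glide loss): worifahe → orifahe
  rule 4: no change — orifahe
  rule 5: no change — orifahe
  rule 6 (vowel merger): orifahe → orifohe
  ⇒ Patunu orifohe
If borrowed from Rilen 'vosifahe' after the early changes, it would undergo only the recent ones:
  rule 4 (unconditioned shift): no change (vosifahe)
  rule 5 (unconditioned shift): no change (vosifahe)
  rule 6 (vowel merger): vosifahe → vosifohe
  ⇒ as a loan: vosifohe
Patunu 'vosifohe' matches the loan outcome 'vosifohe', not the inherited 'orifohe' — it skipped the early Patunu changes, so it was borrowed from Rilen.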